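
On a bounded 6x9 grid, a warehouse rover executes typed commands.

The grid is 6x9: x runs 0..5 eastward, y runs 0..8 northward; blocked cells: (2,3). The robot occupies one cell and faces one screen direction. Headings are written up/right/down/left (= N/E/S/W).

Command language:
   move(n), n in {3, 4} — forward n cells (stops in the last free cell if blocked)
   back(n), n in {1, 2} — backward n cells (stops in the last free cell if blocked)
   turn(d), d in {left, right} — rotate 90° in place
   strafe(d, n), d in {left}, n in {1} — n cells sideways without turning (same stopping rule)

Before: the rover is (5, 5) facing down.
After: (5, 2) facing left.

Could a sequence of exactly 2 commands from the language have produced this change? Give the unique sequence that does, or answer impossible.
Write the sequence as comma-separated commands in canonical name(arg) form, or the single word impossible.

key: position moved to (5,2) AND the heading swung to W — translation plus rotation needed
from: (5, 5) facing down
step 1 (move(3)): (5, 2) facing down
step 2 (turn(right)): (5, 2) facing left
all 49 alternatives checked — unique.

move(3), turn(right)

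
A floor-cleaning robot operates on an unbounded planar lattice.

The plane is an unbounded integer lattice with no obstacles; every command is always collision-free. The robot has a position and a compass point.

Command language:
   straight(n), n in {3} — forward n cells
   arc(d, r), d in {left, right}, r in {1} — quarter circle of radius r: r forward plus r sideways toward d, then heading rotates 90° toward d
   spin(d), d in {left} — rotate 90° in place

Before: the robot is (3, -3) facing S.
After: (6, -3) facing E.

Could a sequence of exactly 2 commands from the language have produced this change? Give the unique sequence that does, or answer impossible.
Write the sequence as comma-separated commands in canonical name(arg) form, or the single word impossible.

key: order matters: swapping spin(left) and straight(3) lands elsewhere
initial: (3, -3) facing S
t=1 spin(left) ⇒ (3, -3) facing E
t=2 straight(3) ⇒ (6, -3) facing E
no other 2-command option fits: unique.

spin(left), straight(3)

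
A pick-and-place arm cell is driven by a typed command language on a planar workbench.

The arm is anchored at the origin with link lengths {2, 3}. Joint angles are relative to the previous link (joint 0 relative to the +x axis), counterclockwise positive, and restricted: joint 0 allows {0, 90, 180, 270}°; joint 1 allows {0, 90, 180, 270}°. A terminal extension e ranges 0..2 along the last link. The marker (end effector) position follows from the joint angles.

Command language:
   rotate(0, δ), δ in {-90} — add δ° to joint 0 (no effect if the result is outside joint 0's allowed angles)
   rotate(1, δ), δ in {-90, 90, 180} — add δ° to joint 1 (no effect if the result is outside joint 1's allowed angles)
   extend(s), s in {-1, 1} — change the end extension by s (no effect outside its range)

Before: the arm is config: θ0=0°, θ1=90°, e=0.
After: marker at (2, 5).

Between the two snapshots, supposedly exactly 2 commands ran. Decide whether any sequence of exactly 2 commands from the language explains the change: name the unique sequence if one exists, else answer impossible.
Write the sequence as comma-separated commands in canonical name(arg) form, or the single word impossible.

initial: config: θ0=0°, θ1=90°, e=0
step 1 (extend(1)): config: θ0=0°, θ1=90°, e=1
step 2 (extend(1)): config: θ0=0°, θ1=90°, e=2
uniquely the one of 36 2-step routes that fits.

extend(1), extend(1)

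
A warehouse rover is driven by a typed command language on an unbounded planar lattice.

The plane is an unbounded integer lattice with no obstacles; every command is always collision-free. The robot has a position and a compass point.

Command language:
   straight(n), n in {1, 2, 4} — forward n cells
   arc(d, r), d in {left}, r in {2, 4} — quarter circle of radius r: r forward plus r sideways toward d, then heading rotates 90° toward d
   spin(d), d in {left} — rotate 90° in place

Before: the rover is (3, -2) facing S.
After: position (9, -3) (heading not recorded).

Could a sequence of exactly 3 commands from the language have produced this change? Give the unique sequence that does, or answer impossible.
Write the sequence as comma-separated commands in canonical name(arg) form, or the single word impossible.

key: order matters: swapping arc(left, 4) and straight(1) lands elsewhere
begin: (3, -2) facing S
step 1 (arc(left, 4)): (7, -6) facing E
step 2 (arc(left, 2)): (9, -4) facing N
step 3 (straight(1)): (9, -3) facing N
all 216 alternatives checked — unique.

arc(left, 4), arc(left, 2), straight(1)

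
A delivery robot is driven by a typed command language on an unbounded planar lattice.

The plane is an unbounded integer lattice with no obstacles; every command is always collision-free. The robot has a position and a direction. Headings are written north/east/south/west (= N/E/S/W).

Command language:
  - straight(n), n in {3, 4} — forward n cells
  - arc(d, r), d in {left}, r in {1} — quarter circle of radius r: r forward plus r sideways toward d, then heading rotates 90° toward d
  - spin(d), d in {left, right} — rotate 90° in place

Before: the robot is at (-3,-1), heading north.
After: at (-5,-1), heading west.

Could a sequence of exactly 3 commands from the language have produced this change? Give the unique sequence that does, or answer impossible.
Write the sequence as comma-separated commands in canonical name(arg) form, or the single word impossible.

key: order matters: swapping arc(left, 1) and spin(right) lands elsewhere
initial: at (-3,-1), heading north
t=1 arc(left, 1) ⇒ at (-4,0), heading west
t=2 arc(left, 1) ⇒ at (-5,-1), heading south
t=3 spin(right) ⇒ at (-5,-1), heading west
no other 3-command option fits: unique.

arc(left, 1), arc(left, 1), spin(right)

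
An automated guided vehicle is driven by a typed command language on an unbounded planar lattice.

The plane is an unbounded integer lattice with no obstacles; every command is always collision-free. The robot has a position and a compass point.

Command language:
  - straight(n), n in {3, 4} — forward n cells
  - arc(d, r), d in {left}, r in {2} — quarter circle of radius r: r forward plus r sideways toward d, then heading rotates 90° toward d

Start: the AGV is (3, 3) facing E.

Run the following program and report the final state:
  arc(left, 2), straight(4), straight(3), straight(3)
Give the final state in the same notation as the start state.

start: (3, 3) facing E
[1] after arc(left, 2): (5, 5) facing N
[2] after straight(4): (5, 9) facing N
[3] after straight(3): (5, 12) facing N
[4] after straight(3): (5, 15) facing N

(5, 15) facing N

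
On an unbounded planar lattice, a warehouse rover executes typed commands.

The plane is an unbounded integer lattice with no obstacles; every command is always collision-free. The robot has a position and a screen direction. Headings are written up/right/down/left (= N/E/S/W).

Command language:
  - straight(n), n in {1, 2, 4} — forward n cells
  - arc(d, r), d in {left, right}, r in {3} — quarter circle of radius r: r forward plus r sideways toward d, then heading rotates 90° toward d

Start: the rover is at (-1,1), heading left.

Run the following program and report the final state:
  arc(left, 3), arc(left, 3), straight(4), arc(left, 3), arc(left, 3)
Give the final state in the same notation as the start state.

at (3,1), heading left

start: at (-1,1), heading left
step 1 (arc(left, 3)): at (-4,-2), heading down
step 2 (arc(left, 3)): at (-1,-5), heading right
step 3 (straight(4)): at (3,-5), heading right
step 4 (arc(left, 3)): at (6,-2), heading up
step 5 (arc(left, 3)): at (3,1), heading left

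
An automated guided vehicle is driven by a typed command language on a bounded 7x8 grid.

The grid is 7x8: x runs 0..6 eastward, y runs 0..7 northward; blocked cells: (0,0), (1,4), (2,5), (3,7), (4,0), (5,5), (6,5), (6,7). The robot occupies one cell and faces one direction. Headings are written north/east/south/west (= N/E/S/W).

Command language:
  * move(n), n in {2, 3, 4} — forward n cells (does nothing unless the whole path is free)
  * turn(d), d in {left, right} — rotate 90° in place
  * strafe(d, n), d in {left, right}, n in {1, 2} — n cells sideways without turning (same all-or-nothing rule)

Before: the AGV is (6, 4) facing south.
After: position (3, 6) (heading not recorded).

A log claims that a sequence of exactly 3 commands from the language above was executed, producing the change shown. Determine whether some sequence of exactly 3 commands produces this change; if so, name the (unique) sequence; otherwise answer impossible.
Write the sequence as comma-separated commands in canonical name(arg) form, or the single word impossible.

turn(right), move(3), strafe(right, 2)

key: running strafe(right, 2) before turn(right) would end elsewhere — order is forced
initial: (6, 4) facing south
[1] after turn(right): (6, 4) facing west
[2] after move(3): (3, 4) facing west
[3] after strafe(right, 2): (3, 6) facing west
no other 3-command option fits: unique.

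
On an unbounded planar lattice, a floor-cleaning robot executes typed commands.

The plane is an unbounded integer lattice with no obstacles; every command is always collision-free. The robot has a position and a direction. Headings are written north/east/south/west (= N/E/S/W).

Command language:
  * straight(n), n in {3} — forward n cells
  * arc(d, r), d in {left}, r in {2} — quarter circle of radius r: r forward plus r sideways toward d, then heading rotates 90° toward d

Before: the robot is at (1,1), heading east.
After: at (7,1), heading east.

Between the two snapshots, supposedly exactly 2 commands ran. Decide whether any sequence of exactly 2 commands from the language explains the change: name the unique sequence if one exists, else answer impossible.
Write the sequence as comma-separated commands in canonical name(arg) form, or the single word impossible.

straight(3), straight(3)

key: heading stays E — no command in the sequence turns
initial: at (1,1), heading east
step 1 (straight(3)): at (4,1), heading east
step 2 (straight(3)): at (7,1), heading east
no rival 2-sequence matches.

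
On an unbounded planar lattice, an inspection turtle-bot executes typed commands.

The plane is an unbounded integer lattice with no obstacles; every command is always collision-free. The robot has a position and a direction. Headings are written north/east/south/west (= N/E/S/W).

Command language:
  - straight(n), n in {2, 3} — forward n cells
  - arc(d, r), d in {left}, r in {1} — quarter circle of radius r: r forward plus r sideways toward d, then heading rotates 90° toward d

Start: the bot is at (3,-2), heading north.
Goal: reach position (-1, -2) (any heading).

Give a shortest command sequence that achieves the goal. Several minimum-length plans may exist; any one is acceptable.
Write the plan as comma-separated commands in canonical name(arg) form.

t0: at (3,-2), heading north
1. arc(left, 1) → at (2,-1), heading west
2. straight(2) → at (0,-1), heading west
3. arc(left, 1) → at (-1,-2), heading south
no 2-step plan works, so 3 is optimal.

arc(left, 1), straight(2), arc(left, 1)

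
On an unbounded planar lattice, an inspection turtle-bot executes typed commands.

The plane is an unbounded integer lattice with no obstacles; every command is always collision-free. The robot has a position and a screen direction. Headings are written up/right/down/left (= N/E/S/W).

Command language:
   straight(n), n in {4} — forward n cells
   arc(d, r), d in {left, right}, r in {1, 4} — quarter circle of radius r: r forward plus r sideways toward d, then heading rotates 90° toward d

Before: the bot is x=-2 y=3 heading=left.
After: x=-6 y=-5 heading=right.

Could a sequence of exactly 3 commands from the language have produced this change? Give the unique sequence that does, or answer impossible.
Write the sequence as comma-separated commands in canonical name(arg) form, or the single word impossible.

straight(4), arc(left, 4), arc(left, 4)

key: order matters: swapping straight(4) and arc(left, 4) lands elsewhere
start: x=-2 y=3 heading=left
[1] after straight(4): x=-6 y=3 heading=left
[2] after arc(left, 4): x=-10 y=-1 heading=down
[3] after arc(left, 4): x=-6 y=-5 heading=right
all 125 alternatives checked — unique.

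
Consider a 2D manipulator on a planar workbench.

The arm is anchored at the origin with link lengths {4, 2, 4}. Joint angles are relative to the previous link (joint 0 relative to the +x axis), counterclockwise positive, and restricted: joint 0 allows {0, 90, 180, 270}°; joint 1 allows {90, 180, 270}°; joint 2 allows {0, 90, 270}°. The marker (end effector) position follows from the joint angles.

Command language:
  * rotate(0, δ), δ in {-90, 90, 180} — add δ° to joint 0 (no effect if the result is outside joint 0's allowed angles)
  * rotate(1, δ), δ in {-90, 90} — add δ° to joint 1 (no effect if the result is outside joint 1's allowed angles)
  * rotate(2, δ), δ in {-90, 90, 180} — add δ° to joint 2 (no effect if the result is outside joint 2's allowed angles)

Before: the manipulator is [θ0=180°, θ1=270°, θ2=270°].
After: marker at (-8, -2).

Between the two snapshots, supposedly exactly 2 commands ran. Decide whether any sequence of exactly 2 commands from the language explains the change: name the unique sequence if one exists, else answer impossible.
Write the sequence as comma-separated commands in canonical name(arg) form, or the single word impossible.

initial: [θ0=180°, θ1=270°, θ2=270°]
step 1 (rotate(1, -90)): [θ0=180°, θ1=180°, θ2=270°]
step 2 (rotate(1, -90)): [θ0=180°, θ1=90°, θ2=270°]
uniquely the one of 64 2-step routes that fits.

rotate(1, -90), rotate(1, -90)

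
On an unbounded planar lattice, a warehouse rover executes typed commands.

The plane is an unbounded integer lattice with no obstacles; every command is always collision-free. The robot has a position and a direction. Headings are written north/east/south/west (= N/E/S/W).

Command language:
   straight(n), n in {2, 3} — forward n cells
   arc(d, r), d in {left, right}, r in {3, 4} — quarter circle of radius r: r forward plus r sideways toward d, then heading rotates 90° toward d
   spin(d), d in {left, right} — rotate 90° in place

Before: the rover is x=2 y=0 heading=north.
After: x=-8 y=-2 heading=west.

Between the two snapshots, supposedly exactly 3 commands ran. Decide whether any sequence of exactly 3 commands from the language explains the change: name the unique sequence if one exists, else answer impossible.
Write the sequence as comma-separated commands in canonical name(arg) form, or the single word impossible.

key: order matters: swapping arc(left, 4) and arc(right, 3) lands elsewhere
t0: x=2 y=0 heading=north
step 1 (arc(left, 4)): x=-2 y=4 heading=west
step 2 (arc(left, 3)): x=-5 y=1 heading=south
step 3 (arc(right, 3)): x=-8 y=-2 heading=west
uniquely the one of 512 3-step routes that fits.

arc(left, 4), arc(left, 3), arc(right, 3)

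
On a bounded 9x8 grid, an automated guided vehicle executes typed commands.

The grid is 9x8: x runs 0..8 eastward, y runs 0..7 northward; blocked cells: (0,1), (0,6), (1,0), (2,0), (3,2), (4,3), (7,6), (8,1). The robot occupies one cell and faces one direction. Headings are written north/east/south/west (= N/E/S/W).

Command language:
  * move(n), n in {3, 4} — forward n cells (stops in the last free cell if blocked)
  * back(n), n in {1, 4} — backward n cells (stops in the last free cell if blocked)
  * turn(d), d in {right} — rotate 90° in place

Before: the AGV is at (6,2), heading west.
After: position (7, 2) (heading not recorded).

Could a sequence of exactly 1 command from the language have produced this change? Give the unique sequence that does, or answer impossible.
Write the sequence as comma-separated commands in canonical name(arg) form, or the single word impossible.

start: at (6,2), heading west
t=1 back(1) ⇒ at (7,2), heading west
no other 1-command option fits: unique.

back(1)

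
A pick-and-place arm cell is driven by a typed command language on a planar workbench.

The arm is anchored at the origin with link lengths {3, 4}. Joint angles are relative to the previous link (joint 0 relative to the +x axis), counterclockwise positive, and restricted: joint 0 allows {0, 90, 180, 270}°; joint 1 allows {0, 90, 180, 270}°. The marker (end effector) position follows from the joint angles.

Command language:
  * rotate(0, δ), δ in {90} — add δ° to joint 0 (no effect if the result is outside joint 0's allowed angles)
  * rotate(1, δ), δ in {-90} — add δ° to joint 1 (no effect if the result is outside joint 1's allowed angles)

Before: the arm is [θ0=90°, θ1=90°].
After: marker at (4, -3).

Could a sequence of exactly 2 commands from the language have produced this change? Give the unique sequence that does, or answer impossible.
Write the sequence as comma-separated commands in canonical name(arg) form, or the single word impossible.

rotate(0, 90), rotate(0, 90)

begin: [θ0=90°, θ1=90°]
[1] after rotate(0, 90): [θ0=180°, θ1=90°]
[2] after rotate(0, 90): [θ0=270°, θ1=90°]
no rival 2-sequence matches.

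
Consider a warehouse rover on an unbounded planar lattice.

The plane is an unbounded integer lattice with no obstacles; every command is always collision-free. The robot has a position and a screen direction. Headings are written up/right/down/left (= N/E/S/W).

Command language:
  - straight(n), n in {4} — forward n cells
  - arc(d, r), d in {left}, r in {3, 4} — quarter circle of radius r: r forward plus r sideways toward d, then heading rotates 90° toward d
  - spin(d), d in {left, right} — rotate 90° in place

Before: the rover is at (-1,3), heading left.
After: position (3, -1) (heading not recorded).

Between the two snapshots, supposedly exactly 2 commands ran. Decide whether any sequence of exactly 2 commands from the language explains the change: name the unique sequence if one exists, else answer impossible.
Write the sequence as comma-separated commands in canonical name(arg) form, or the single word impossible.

key: order matters: swapping spin(left) and arc(left, 4) lands elsewhere
begin: at (-1,3), heading left
1. spin(left) → at (-1,3), heading down
2. arc(left, 4) → at (3,-1), heading right
no rival 2-sequence matches.

spin(left), arc(left, 4)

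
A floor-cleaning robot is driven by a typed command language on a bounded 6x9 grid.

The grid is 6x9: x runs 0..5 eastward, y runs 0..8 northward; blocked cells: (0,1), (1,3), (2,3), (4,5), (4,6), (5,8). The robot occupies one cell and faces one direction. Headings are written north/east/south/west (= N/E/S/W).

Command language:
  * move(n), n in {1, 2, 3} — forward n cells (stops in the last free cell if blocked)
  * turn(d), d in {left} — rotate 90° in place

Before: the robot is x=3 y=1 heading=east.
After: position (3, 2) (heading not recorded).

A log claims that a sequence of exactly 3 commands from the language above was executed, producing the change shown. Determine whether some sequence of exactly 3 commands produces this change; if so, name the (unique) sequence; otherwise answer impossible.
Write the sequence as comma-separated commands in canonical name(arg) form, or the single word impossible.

turn(left), move(1), turn(left)

initial: x=3 y=1 heading=east
t=1 turn(left) ⇒ x=3 y=1 heading=north
t=2 move(1) ⇒ x=3 y=2 heading=north
t=3 turn(left) ⇒ x=3 y=2 heading=west
all 64 alternatives checked — unique.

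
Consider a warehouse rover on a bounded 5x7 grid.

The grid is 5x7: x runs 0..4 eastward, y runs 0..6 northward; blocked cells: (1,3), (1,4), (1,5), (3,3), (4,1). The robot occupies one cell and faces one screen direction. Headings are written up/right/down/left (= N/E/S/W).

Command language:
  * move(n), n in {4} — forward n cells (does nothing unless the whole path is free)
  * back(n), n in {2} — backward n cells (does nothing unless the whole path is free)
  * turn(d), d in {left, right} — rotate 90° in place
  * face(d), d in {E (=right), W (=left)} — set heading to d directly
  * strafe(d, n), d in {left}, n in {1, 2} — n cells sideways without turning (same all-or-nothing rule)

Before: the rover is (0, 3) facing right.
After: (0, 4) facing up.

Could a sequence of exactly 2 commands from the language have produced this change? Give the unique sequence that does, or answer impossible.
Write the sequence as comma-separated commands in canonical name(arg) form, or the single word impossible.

strafe(left, 1), turn(left)

key: cell and facing (now N) both changed — the 2 commands mix motion and turning
from: (0, 3) facing right
1. strafe(left, 1) → (0, 4) facing right
2. turn(left) → (0, 4) facing up
uniquely the one of 64 2-step routes that fits.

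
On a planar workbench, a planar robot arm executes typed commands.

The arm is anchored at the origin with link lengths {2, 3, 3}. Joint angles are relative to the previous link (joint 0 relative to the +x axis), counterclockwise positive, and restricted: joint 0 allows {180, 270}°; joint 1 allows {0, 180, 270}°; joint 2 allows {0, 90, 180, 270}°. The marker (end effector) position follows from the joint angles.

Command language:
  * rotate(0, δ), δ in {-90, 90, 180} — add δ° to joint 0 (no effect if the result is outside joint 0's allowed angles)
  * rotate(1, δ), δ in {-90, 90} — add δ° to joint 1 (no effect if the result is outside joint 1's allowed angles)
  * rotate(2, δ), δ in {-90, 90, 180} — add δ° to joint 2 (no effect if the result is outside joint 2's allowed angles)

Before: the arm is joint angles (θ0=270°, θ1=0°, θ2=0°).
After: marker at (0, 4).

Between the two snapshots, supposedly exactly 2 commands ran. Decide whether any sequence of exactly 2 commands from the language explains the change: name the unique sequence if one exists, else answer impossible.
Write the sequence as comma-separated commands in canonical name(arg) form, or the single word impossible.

rotate(1, -90), rotate(1, -90)

initial: joint angles (θ0=270°, θ1=0°, θ2=0°)
t=1 rotate(1, -90) ⇒ joint angles (θ0=270°, θ1=270°, θ2=0°)
t=2 rotate(1, -90) ⇒ joint angles (θ0=270°, θ1=180°, θ2=0°)
uniquely the one of 64 2-step routes that fits.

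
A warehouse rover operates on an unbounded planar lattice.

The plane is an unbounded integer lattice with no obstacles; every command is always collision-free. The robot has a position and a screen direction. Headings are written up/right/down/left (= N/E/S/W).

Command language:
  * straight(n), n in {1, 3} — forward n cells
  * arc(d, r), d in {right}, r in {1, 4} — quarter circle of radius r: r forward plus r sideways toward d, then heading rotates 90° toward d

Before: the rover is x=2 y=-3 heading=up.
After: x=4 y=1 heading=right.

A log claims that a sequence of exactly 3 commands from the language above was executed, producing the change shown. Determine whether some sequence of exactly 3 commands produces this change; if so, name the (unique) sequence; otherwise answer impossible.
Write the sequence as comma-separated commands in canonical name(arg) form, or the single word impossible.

straight(3), arc(right, 1), straight(1)

key: running straight(1) before straight(3) would end elsewhere — order is forced
initial: x=2 y=-3 heading=up
step 1 (straight(3)): x=2 y=0 heading=up
step 2 (arc(right, 1)): x=3 y=1 heading=right
step 3 (straight(1)): x=4 y=1 heading=right
all 64 alternatives checked — unique.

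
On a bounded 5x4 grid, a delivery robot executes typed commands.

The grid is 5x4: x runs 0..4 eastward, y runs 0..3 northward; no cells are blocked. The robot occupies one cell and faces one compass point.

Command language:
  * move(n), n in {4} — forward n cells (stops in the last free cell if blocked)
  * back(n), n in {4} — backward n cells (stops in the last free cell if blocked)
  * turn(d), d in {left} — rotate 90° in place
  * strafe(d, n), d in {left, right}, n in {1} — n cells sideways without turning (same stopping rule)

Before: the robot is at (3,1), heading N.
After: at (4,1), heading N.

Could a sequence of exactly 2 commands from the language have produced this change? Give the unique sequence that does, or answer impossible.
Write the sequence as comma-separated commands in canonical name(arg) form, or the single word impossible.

key: still facing N at the end — nothing in the sequence rotates
t0: at (3,1), heading N
step 1 (strafe(right, 1)): at (4,1), heading N
step 2 (strafe(right, 1)): at (4,1), heading N
uniquely the one of 25 2-step routes that fits.

strafe(right, 1), strafe(right, 1)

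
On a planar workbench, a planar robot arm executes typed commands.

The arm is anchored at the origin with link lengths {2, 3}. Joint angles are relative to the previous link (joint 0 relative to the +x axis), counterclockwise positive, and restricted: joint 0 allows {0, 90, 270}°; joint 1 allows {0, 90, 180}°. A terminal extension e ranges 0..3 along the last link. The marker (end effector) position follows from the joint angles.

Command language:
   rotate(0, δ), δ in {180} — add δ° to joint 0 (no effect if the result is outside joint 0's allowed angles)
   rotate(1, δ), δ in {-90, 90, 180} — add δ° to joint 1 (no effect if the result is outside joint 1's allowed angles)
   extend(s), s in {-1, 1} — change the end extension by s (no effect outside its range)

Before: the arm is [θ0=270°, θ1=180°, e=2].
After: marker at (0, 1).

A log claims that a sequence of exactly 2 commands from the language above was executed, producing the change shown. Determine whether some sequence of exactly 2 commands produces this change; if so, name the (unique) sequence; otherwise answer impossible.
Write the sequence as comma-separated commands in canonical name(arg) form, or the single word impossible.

extend(-1), extend(-1)

begin: [θ0=270°, θ1=180°, e=2]
[1] after extend(-1): [θ0=270°, θ1=180°, e=1]
[2] after extend(-1): [θ0=270°, θ1=180°, e=0]
uniquely the one of 36 2-step routes that fits.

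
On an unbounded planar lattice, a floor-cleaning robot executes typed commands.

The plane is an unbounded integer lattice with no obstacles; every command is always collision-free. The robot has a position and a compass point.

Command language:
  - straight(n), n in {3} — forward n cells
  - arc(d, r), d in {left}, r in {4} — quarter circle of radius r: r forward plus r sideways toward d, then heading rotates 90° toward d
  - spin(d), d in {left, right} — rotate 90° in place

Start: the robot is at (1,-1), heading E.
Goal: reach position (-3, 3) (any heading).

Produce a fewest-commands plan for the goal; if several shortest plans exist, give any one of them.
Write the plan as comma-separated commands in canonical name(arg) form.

start: at (1,-1), heading E
1. spin(left) → at (1,-1), heading N
2. arc(left, 4) → at (-3,3), heading W
shorter routes all fall short; 2 is best.

spin(left), arc(left, 4)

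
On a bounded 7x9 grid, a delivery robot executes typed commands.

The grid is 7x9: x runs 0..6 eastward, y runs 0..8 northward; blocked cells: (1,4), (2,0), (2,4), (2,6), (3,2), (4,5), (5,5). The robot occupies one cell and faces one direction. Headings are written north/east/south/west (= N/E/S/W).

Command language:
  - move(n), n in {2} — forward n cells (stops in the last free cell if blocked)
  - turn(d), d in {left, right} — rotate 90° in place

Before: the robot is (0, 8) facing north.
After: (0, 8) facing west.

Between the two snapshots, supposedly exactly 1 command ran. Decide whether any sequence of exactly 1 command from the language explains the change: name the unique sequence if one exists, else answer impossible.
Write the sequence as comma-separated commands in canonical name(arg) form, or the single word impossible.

turn(left)

key: (0,8) unchanged — the single command moves nothing
t0: (0, 8) facing north
t=1 turn(left) ⇒ (0, 8) facing west
uniquely the one of 3 1-step routes that fits.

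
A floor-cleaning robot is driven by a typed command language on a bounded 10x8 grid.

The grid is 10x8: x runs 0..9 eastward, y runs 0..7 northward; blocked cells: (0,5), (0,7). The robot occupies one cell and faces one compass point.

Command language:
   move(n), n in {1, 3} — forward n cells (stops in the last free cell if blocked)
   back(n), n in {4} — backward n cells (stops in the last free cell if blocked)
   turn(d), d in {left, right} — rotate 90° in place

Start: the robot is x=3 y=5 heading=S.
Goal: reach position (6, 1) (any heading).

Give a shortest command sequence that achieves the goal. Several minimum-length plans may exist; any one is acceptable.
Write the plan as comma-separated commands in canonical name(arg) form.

begin: x=3 y=5 heading=S
1. move(1) → x=3 y=4 heading=S
2. move(3) → x=3 y=1 heading=S
3. turn(left) → x=3 y=1 heading=E
4. move(3) → x=6 y=1 heading=E
shorter routes all fall short; 4 is best.

move(1), move(3), turn(left), move(3)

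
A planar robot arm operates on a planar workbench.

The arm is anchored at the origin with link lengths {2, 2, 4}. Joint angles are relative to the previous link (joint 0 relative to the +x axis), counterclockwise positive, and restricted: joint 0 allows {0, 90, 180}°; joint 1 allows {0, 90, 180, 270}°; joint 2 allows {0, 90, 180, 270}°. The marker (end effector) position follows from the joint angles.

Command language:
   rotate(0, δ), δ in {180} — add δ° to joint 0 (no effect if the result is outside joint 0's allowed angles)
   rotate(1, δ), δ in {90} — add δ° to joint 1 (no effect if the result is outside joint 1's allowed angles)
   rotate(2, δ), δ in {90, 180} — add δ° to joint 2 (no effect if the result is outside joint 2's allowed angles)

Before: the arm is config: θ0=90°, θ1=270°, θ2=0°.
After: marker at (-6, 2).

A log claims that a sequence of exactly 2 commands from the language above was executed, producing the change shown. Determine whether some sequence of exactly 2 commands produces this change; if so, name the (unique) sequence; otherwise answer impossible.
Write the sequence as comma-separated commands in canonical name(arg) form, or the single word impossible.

from: config: θ0=90°, θ1=270°, θ2=0°
step 1 (rotate(1, 90)): config: θ0=90°, θ1=0°, θ2=0°
step 2 (rotate(1, 90)): config: θ0=90°, θ1=90°, θ2=0°
uniquely the one of 16 2-step routes that fits.

rotate(1, 90), rotate(1, 90)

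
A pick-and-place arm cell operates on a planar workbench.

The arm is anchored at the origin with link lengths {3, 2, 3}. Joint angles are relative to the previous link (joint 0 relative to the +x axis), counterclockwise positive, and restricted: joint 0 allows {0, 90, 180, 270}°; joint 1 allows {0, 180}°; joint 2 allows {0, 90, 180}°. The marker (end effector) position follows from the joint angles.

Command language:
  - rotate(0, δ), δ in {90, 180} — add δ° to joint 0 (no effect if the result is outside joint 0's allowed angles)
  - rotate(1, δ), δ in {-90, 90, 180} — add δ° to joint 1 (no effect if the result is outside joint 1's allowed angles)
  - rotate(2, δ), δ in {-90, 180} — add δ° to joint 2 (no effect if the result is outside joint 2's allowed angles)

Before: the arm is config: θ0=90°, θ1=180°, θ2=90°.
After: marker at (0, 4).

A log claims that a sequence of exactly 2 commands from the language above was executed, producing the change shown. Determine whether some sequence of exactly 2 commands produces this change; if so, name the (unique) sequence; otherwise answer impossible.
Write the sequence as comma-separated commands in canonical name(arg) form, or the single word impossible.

rotate(2, -90), rotate(2, 180)

key: running rotate(2, 180) before rotate(2, -90) would end elsewhere — order is forced
t0: config: θ0=90°, θ1=180°, θ2=90°
step 1 (rotate(2, -90)): config: θ0=90°, θ1=180°, θ2=0°
step 2 (rotate(2, 180)): config: θ0=90°, θ1=180°, θ2=180°
no rival 2-sequence matches.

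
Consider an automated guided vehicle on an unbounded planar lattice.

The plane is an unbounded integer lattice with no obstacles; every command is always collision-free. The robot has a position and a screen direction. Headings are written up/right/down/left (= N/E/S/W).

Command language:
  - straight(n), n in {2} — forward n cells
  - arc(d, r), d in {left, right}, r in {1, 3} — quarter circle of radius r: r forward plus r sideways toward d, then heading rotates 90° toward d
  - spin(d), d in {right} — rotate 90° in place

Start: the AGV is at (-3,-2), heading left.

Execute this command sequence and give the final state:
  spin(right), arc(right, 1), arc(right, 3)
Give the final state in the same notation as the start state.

at (1,-4), heading down

from: at (-3,-2), heading left
step 1 (spin(right)): at (-3,-2), heading up
step 2 (arc(right, 1)): at (-2,-1), heading right
step 3 (arc(right, 3)): at (1,-4), heading down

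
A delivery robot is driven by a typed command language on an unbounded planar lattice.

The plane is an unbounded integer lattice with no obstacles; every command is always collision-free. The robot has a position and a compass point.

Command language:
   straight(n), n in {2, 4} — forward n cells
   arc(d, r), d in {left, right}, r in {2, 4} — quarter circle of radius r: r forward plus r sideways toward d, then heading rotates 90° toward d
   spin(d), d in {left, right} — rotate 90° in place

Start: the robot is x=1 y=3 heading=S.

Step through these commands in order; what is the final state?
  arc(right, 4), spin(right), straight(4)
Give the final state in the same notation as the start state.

x=-3 y=3 heading=N

t0: x=1 y=3 heading=S
t=1 arc(right, 4) ⇒ x=-3 y=-1 heading=W
t=2 spin(right) ⇒ x=-3 y=-1 heading=N
t=3 straight(4) ⇒ x=-3 y=3 heading=N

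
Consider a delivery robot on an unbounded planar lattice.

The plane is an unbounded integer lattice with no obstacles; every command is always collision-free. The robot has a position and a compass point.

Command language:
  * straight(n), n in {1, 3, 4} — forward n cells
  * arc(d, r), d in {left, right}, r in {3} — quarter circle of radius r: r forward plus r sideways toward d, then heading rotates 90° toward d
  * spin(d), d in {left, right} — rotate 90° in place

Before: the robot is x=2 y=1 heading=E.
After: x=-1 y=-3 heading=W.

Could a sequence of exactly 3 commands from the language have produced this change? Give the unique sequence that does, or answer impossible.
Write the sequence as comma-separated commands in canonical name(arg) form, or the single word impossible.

key: order matters: swapping spin(right) and arc(right, 3) lands elsewhere
initial: x=2 y=1 heading=E
step 1 (spin(right)): x=2 y=1 heading=S
step 2 (straight(1)): x=2 y=0 heading=S
step 3 (arc(right, 3)): x=-1 y=-3 heading=W
no rival 3-sequence matches.

spin(right), straight(1), arc(right, 3)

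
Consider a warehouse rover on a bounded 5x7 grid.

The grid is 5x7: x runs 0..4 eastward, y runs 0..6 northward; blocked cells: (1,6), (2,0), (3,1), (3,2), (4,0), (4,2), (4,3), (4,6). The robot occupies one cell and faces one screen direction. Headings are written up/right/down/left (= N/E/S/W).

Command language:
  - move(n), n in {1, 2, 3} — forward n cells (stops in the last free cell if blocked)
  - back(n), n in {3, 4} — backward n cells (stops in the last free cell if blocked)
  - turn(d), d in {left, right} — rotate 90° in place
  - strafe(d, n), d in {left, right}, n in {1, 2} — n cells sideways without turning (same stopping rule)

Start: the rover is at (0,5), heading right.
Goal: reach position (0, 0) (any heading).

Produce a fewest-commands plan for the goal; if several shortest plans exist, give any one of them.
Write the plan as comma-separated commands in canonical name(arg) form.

t0: at (0,5), heading right
t=1 turn(left) ⇒ at (0,5), heading up
t=2 back(3) ⇒ at (0,2), heading up
t=3 back(3) ⇒ at (0,0), heading up
minimal: 3 command(s), checked below 3.

turn(left), back(3), back(3)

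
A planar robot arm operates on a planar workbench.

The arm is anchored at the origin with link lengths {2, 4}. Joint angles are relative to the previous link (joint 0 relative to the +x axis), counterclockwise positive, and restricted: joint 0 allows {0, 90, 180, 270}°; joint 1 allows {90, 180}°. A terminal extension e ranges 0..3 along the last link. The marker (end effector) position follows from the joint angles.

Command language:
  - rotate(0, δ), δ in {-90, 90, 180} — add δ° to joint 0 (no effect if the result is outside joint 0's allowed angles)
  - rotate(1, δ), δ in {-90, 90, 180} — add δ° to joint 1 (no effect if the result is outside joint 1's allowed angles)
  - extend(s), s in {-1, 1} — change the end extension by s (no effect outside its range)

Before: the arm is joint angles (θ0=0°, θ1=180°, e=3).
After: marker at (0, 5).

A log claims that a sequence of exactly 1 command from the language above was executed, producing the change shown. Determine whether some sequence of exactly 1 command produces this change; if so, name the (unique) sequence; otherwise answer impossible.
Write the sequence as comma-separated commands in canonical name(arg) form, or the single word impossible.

t0: joint angles (θ0=0°, θ1=180°, e=3)
1. rotate(0, -90) → joint angles (θ0=270°, θ1=180°, e=3)
uniquely the one of 8 1-step routes that fits.

rotate(0, -90)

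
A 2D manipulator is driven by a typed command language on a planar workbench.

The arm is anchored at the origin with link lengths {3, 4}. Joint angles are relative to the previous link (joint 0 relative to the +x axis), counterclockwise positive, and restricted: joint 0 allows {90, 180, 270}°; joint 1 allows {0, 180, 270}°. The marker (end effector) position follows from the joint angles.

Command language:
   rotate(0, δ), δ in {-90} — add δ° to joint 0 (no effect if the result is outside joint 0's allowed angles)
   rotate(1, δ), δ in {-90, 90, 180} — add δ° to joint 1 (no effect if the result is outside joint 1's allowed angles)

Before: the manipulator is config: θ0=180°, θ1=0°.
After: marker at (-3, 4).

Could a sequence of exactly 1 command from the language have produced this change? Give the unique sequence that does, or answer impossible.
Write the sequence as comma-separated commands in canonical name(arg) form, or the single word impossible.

t0: config: θ0=180°, θ1=0°
1. rotate(1, -90) → config: θ0=180°, θ1=270°
no other 1-command option fits: unique.

rotate(1, -90)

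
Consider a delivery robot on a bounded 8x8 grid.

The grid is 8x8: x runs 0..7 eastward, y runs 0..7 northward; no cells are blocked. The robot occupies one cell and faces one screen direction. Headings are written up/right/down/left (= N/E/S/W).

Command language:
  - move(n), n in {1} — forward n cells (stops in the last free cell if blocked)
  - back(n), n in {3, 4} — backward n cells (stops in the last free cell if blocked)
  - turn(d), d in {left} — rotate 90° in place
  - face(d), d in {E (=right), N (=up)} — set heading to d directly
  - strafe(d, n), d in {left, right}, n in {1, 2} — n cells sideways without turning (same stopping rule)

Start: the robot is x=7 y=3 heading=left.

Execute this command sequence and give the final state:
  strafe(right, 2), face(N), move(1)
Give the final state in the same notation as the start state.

begin: x=7 y=3 heading=left
t=1 strafe(right, 2) ⇒ x=7 y=5 heading=left
t=2 face(N) ⇒ x=7 y=5 heading=up
t=3 move(1) ⇒ x=7 y=6 heading=up

x=7 y=6 heading=up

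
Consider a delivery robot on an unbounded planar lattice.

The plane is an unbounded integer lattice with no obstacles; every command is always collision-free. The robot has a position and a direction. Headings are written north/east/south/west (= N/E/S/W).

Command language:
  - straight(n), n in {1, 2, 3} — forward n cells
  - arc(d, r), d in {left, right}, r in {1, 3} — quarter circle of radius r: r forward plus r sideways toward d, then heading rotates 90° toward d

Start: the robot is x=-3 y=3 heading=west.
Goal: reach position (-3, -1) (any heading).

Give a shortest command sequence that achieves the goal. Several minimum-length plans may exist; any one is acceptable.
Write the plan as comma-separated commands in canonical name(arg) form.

start: x=-3 y=3 heading=west
t=1 straight(2) ⇒ x=-5 y=3 heading=west
t=2 arc(left, 1) ⇒ x=-6 y=2 heading=south
t=3 arc(left, 3) ⇒ x=-3 y=-1 heading=east
no 2-step plan works, so 3 is optimal.

straight(2), arc(left, 1), arc(left, 3)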